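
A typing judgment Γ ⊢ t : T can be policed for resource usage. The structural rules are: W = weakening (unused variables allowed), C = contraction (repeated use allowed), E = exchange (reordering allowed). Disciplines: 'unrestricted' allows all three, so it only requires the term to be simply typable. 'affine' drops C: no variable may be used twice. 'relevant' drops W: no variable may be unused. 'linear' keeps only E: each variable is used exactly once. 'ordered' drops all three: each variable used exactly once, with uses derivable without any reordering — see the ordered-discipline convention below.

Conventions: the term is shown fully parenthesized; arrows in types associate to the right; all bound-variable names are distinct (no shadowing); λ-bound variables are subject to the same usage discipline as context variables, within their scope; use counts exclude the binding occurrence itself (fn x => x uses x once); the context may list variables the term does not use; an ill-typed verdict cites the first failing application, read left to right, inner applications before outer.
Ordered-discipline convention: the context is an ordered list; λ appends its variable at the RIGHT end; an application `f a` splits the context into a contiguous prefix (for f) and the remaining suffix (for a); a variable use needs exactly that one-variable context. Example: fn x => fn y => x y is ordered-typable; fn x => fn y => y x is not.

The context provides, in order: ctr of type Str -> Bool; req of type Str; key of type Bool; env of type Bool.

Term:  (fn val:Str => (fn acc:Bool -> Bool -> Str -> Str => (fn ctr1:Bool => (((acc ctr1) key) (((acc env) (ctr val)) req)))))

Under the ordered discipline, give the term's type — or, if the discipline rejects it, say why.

not well-typed under ordered — uses contraction: acc ×2
variable uses: ctr: 1; req: 1; key: 1; env: 1; val [bound]: 1; acc [bound]: 2; ctr1 [bound]: 1
uses in reading order: acc, ctr1, key, acc, env, ctr, val, req
typing: well-typed at Str -> (Bool -> Bool -> Str -> Str) -> Bool -> Str
per-discipline verdicts: ordered ✗ | linear ✗ | affine ✗ | relevant ✓ | unrestricted ✓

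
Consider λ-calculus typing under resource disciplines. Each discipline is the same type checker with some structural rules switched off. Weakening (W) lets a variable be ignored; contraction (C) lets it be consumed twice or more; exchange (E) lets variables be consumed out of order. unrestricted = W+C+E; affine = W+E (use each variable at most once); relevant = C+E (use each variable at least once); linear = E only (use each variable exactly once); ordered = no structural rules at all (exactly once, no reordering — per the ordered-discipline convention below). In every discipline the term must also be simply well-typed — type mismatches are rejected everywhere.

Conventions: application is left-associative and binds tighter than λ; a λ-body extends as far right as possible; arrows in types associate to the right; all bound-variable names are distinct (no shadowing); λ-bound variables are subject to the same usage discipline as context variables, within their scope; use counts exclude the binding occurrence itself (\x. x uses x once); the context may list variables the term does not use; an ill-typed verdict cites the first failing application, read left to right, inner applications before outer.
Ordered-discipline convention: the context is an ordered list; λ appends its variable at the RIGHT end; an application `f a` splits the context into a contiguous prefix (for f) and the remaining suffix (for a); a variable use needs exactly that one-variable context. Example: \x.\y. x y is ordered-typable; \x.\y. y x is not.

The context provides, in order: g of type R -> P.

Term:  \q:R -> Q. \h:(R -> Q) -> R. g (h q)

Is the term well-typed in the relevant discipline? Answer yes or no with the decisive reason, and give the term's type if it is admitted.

yes — g, q, h: all used, weakening unneeded; term : (R -> Q) -> ((R -> Q) -> R) -> P
use counts: g: 1×; q (bound): 1×; h (bound): 1×
left-to-right use order: g, h, q
typing: the term checks, with type (R -> Q) -> ((R -> Q) -> R) -> P
across the five disciplines: ordered ✗, linear ✓, affine ✓, relevant ✓, unrestricted ✓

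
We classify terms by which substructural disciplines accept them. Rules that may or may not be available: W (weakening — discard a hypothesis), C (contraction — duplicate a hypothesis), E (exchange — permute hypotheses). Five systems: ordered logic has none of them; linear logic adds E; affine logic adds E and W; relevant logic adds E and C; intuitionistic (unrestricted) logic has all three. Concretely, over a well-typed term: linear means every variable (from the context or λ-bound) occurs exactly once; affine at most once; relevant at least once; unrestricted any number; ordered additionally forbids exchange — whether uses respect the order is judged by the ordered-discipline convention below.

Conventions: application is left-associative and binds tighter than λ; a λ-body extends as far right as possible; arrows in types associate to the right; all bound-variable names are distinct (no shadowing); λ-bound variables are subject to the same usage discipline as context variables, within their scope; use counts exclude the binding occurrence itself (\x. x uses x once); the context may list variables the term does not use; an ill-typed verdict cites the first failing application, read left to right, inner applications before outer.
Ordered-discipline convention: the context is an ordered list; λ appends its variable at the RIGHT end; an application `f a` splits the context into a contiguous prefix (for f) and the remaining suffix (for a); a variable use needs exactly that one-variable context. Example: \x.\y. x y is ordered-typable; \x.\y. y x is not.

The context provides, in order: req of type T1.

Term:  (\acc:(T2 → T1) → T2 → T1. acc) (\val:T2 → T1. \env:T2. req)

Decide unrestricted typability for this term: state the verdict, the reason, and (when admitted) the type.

yes — well-typed at (T2 → T1) → T2 → T1; no restrictions here; term : (T2 → T1) → T2 → T1
usage: req: 1, acc (λ-bound): 1, val (λ-bound): 0, env (λ-bound): 0
uses in reading order: acc, req
typing: the term checks, with type (T2 → T1) → T2 → T1
summary: ordered ✗ · linear ✗ · affine ✓ · relevant ✗ · unrestricted ✓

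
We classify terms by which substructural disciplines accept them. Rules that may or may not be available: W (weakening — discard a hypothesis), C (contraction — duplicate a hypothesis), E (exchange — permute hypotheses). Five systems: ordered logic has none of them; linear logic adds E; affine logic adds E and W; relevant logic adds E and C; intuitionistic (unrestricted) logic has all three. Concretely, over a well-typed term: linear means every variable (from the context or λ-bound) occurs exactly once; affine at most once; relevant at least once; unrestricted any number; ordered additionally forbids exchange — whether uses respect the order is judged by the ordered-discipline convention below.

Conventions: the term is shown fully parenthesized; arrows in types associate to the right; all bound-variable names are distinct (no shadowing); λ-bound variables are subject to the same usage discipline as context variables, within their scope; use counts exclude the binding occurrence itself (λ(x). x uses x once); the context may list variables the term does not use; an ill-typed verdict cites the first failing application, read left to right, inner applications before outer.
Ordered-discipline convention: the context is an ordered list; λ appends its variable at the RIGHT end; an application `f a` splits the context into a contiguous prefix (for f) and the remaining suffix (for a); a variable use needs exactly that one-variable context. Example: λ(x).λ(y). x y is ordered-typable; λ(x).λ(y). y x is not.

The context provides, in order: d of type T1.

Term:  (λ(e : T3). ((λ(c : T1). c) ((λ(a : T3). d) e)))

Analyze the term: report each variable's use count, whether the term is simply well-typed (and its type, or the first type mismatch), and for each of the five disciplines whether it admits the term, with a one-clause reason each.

usage: d=1; e (λ-bound)=1; c (λ-bound)=1; a (λ-bound)=0
use order (left to right): c, d, e
typing: the term checks, with type T3 → T1
ordered: ✗ — unused: a — weakening required
linear: ✗ — unused: a — weakening required
affine: ✓ — none of d, e, c, a used more than once
relevant: ✗ — unused: a — weakening required
unrestricted: ✓ — well-typed at T3 → T1; no restrictions here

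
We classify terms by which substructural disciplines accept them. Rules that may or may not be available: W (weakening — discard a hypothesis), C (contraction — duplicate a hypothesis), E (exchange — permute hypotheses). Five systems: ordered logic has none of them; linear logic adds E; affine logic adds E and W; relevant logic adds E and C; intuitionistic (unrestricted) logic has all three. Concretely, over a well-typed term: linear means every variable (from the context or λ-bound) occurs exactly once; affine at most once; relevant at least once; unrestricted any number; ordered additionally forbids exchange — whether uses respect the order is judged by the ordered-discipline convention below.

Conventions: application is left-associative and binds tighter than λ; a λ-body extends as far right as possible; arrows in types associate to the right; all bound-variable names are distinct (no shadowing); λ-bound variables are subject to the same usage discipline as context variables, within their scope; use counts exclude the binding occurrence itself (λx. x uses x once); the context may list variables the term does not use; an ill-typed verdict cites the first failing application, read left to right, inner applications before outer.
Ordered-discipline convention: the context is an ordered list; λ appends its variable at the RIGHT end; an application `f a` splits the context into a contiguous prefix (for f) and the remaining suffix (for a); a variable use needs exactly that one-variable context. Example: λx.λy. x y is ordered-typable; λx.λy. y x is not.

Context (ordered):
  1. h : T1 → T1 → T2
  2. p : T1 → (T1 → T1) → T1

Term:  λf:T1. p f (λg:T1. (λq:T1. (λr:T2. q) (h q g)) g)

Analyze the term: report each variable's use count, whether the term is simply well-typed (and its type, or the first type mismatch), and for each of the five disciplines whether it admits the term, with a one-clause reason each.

counts: h: 1, p: 1, f (λ-bound): 1, g (λ-bound): 2, q (λ-bound): 2, r (λ-bound): 0
order of uses: p, f, q, h, q, g, g
typing: the term checks, with type T1 → T1
ordered: ✗ — uses contraction: g ×2, q ×2; r left unused
linear: ✗ — uses contraction: g ×2, q ×2; r left unused
affine: ✗ — uses contraction: g ×2, q ×2
relevant: ✗ — r left unused
unrestricted: ✓ — typability at T1 → T1 is all that's needed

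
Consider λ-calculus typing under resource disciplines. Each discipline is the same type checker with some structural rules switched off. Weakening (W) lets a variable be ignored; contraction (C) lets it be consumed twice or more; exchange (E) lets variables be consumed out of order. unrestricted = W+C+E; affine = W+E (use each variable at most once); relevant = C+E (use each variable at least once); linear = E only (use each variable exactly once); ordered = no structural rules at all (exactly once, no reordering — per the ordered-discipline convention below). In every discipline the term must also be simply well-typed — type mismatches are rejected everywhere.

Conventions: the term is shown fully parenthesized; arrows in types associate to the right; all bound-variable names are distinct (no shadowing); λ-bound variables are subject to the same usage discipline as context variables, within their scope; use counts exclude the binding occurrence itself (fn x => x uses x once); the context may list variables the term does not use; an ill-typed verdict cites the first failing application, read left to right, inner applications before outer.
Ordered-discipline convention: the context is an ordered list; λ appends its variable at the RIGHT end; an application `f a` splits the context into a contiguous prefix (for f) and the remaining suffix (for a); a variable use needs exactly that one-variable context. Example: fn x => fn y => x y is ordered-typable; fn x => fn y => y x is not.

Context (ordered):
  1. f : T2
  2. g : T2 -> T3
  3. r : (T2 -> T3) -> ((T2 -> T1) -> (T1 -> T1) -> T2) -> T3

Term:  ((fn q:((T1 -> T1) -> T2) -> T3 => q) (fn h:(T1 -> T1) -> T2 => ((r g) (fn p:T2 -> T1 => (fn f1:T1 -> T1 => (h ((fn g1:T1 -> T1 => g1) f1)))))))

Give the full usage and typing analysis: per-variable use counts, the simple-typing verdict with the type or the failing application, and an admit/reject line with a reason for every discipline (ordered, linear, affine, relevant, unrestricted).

usage: f=0, g=1, r=1, q (λ-bound)=1, h (λ-bound)=1, p (λ-bound)=0, f1 (λ-bound)=1, g1 (λ-bound)=1
uses in reading order: q, r, g, h, g1, f1
typing: well-typed — term : ((T1 -> T1) -> T2) -> T3
ordered: ✗, needs weakening: f, p unused
linear: ✗, needs weakening: f, p unused
affine: ✓, none of f, g, r, q, h, p, f1, g1 used more than once
relevant: ✗, needs weakening: f, p unused
unrestricted: ✓, well-typed at ((T1 -> T1) -> T2) -> T3; no restrictions here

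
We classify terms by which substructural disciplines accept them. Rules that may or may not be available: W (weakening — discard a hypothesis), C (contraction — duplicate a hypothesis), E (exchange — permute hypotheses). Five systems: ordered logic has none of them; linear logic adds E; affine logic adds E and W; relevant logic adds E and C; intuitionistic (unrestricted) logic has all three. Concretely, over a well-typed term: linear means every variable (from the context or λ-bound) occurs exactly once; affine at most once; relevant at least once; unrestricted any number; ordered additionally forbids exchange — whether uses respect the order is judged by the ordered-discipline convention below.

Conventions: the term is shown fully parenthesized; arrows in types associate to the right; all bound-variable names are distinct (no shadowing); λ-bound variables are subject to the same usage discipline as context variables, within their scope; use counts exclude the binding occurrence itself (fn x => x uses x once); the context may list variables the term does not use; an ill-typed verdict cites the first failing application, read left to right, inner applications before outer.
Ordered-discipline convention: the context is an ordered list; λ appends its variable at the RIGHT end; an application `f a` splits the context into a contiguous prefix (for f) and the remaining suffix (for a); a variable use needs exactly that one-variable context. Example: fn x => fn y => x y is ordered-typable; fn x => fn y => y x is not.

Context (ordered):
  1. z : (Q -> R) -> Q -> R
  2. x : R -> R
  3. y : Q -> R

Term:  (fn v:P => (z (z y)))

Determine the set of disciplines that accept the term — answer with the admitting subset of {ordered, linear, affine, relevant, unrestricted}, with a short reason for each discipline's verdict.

admitting disciplines: unrestricted
usage: z: 2×, x: 0×, y: 1×, v (λ-bound): 0×
order of uses: z, z, y
typing: the term checks, with type P -> Q -> R
ordered: ✗ — z ×2 used more than once (contraction); needs weakening: x, v unused
linear: ✗ — z ×2 used more than once (contraction); needs weakening: x, v unused
affine: ✗ — z ×2 used more than once (contraction)
relevant: ✗ — needs weakening: x, v unused
unrestricted: ✓ — simply typable at P -> Q -> R; W, C, E all held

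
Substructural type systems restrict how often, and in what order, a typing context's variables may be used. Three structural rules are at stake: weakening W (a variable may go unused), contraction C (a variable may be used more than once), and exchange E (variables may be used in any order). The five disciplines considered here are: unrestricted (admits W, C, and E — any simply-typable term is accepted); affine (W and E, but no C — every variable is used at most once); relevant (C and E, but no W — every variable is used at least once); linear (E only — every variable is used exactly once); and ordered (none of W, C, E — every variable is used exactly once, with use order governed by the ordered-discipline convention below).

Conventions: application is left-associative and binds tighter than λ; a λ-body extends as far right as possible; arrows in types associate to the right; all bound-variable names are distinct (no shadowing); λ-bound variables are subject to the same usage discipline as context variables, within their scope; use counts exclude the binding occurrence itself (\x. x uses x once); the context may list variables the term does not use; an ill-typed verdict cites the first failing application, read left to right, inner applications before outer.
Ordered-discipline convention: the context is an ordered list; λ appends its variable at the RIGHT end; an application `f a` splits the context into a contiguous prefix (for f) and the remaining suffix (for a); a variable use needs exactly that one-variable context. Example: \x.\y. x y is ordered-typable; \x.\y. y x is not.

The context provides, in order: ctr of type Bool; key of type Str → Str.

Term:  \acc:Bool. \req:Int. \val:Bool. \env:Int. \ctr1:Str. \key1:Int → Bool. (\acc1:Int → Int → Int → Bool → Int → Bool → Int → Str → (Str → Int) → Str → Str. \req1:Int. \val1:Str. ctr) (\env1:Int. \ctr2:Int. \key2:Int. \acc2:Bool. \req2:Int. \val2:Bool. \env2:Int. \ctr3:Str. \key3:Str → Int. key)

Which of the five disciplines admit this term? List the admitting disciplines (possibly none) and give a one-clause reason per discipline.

admitted in: affine, unrestricted
counts: ctr: 1, key: 1, acc (bound): 0, req (bound): 0, val (bound): 0, env (bound): 0, ctr1 (bound): 0, key1 (bound): 0, acc1 (bound): 0, req1 (bound): 0, val1 (bound): 0, env1 (bound): 0, ctr2 (bound): 0, key2 (bound): 0, acc2 (bound): 0, req2 (bound): 0, val2 (bound): 0, env2 (bound): 0, ctr3 (bound): 0, key3 (bound): 0
left-to-right use order: ctr, key
typing: the term checks, with type Bool → Int → Bool → Int → Str → (Int → Bool) → Int → Str → Bool
ordered ✗ (acc, req, val, env, ctr1, key1, acc1, req1, val1, env1, ctr2, key2, acc2, req2, val2, env2, ctr3, key3 left unused)
linear ✗ (acc, req, val, env, ctr1, key1, acc1, req1, val1, env1, ctr2, key2, acc2, req2, val2, env2, ctr3, key3 left unused)
affine ✓ (at most one use each (ctr, key, acc, req, val, env, ctr1, key1, acc1, req1, val1, env1, ctr2, key2, acc2, req2, val2, env2, ctr3, key3))
relevant ✗ (acc, req, val, env, ctr1, key1, acc1, req1, val1, env1, ctr2, key2, acc2, req2, val2, env2, ctr3, key3 left unused)
unrestricted ✓ (type-checks (Bool → Int → Bool → Int → Str → (Int → Bool) → Int → Str → Bool) and nothing is barred)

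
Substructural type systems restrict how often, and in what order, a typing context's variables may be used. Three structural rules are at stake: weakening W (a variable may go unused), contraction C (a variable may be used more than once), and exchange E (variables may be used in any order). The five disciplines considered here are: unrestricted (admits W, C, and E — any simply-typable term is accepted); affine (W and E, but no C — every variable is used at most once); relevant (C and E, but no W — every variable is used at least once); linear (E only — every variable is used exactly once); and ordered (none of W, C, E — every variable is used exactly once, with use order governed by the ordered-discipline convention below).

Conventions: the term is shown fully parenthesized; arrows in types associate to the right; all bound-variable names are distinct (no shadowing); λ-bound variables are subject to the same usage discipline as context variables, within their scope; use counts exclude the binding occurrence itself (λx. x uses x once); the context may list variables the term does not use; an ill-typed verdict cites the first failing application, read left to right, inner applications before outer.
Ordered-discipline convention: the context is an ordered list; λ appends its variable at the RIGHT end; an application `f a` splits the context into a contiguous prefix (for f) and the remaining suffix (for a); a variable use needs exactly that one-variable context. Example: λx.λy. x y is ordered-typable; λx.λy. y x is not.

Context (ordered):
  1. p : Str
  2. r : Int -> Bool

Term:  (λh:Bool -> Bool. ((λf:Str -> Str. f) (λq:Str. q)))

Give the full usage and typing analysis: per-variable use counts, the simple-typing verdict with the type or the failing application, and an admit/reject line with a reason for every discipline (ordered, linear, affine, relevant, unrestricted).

counts: p=0; r=0; h (λ-bound)=0; f (λ-bound)=1; q (λ-bound)=1
left-to-right use order: f, q
typing: well-typed at (Bool -> Bool) -> Str -> Str
ordered: ✗, p, r, h left unused
linear: ✗, p, r, h left unused
affine: ✓, no duplicate uses among p, r, h, f, q
relevant: ✗, p, r, h left unused
unrestricted: ✓, typability at (Bool -> Bool) -> Str -> Str is all that's needed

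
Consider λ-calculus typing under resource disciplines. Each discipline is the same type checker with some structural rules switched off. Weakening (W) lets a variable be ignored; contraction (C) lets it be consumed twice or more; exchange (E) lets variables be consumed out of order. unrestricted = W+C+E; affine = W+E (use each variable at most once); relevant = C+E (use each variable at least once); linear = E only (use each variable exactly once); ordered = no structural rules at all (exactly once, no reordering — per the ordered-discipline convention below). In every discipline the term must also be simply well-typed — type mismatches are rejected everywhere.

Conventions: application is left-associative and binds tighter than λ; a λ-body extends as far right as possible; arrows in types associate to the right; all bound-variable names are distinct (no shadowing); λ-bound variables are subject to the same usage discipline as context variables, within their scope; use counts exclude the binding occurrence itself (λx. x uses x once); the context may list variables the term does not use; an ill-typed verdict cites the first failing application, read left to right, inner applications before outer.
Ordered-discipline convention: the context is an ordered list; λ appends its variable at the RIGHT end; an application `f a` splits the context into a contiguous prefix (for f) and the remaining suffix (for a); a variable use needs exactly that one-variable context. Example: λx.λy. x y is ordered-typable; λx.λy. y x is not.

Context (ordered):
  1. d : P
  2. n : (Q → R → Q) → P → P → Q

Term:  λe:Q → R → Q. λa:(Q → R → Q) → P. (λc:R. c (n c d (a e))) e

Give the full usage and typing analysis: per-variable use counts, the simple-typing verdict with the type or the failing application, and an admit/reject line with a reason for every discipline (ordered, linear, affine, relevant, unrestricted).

usage: d ×1; n ×1; e [bound] ×2; a [bound] ×1; c [bound] ×2
left-to-right use order: c, n, c, d, a, e, e
typing: ill-typed: an application expects Q → R → Q but receives R
ordered ✗ (fails simple typing)
linear ✗ (a type mismatch blocks all five)
affine ✗ (the type mismatch rejects it)
relevant ✗ (not simply typable)
unrestricted ✗ (fails simple typing)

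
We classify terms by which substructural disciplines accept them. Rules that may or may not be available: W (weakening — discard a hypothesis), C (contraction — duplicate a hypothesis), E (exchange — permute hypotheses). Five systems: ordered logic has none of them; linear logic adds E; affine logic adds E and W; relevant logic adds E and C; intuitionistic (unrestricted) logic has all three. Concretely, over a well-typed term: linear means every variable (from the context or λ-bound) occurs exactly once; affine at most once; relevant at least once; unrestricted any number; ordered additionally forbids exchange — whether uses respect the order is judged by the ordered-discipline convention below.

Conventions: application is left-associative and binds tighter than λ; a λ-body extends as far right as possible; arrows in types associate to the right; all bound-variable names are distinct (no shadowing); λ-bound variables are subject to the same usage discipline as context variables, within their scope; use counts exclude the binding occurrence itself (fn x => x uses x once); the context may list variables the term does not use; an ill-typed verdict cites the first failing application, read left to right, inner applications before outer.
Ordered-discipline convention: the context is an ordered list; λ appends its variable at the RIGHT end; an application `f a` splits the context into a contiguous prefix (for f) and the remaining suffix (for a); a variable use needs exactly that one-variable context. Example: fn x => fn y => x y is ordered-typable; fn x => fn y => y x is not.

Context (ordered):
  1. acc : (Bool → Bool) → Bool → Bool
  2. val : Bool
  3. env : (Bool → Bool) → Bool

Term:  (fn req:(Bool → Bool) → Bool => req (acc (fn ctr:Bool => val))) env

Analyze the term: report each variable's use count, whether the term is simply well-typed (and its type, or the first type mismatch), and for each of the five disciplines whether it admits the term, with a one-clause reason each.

usage: acc: 1×, val: 1×, env: 1×, req (bound): 1×, ctr (bound): 0×
use order (left to right): req, acc, val, env
typing: ✓ — Bool
ordered: ✗ — needs weakening: ctr unused
linear: ✗ — needs weakening: ctr unused
affine: ✓ — at most one use each (acc, val, env, req, ctr)
relevant: ✗ — needs weakening: ctr unused
unrestricted: ✓ — well-typed at Bool; no restrictions here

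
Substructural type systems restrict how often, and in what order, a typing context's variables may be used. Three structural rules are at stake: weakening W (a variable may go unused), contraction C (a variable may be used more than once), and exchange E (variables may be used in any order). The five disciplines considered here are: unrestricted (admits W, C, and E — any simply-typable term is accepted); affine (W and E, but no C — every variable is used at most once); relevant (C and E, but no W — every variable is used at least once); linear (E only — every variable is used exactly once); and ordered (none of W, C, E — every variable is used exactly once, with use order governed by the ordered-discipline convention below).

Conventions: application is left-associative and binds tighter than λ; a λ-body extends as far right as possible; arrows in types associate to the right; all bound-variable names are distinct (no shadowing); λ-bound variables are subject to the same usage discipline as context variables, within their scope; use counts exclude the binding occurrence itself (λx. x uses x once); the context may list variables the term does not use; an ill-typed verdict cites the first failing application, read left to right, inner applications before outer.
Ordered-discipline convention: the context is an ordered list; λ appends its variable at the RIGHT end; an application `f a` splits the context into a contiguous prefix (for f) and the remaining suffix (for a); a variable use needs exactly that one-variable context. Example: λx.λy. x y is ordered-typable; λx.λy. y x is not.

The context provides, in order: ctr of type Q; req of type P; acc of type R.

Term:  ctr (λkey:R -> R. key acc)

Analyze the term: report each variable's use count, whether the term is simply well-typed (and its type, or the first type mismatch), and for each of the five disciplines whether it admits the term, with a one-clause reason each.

counts: ctr=1, req=0, acc=1, key (λ-bound)=1
use order (left to right): ctr, key, acc
typing: ill-typed: non-function type Q applied to an argument
ordered: ✗ — a type mismatch blocks all five
linear: ✗ — the type mismatch rejects it
affine: ✗ — not simply typable
relevant: ✗ — fails simple typing
unrestricted: ✗ — a type mismatch blocks all five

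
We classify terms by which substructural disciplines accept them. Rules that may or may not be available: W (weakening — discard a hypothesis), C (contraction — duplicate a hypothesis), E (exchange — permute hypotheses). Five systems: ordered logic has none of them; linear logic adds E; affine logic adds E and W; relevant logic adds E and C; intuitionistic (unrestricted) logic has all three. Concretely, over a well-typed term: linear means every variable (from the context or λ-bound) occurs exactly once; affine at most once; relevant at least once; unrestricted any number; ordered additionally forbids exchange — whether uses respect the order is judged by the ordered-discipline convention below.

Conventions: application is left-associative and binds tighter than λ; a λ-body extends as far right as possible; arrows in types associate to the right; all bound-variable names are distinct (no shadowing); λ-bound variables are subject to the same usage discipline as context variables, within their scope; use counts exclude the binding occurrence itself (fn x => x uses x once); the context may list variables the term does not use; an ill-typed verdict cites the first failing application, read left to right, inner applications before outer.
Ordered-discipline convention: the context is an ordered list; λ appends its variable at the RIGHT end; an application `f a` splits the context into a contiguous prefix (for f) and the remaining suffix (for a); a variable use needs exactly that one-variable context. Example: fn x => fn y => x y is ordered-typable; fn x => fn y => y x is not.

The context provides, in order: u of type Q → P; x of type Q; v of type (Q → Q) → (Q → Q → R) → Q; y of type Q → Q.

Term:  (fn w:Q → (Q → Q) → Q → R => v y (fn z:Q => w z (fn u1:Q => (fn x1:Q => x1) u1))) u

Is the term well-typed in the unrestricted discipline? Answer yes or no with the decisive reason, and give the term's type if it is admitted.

no — a type mismatch blocks all five
use counts: u ×1, x ×0, v ×1, y ×1, w (bound) ×1, z (bound) ×1, u1 (bound) ×1, x1 (bound) ×1
order of uses: v, y, w, z, x1, u1, u
typing: ill-typed: an application expects Q → (Q → Q) → Q → R but receives Q → P
summary: ordered ✗ · linear ✗ · affine ✗ · relevant ✗ · unrestricted ✗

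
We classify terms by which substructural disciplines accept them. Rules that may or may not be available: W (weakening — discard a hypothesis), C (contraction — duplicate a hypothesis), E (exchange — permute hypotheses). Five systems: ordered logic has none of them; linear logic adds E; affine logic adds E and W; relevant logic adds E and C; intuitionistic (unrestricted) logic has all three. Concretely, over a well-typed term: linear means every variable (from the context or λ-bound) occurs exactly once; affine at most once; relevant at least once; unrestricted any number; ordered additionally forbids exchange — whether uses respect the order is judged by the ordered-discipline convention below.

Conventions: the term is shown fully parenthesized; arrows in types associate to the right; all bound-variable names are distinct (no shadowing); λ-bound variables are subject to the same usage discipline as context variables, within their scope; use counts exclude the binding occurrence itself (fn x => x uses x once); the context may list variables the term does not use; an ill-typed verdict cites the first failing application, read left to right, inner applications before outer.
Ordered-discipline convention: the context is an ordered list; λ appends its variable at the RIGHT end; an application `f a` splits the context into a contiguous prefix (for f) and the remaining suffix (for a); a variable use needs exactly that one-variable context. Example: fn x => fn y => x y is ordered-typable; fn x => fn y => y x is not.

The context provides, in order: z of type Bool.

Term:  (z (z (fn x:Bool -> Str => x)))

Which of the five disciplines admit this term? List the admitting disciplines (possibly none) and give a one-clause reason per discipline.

admitting disciplines: none
usage: z=2, x [bound]=1
left-to-right use order: z, z, x
typing: ill-typed: applying a non-function (Bool)
ordered: ✗, fails simple typing
linear: ✗, a type mismatch blocks all five
affine: ✗, the type mismatch rejects it
relevant: ✗, not simply typable
unrestricted: ✗, fails simple typing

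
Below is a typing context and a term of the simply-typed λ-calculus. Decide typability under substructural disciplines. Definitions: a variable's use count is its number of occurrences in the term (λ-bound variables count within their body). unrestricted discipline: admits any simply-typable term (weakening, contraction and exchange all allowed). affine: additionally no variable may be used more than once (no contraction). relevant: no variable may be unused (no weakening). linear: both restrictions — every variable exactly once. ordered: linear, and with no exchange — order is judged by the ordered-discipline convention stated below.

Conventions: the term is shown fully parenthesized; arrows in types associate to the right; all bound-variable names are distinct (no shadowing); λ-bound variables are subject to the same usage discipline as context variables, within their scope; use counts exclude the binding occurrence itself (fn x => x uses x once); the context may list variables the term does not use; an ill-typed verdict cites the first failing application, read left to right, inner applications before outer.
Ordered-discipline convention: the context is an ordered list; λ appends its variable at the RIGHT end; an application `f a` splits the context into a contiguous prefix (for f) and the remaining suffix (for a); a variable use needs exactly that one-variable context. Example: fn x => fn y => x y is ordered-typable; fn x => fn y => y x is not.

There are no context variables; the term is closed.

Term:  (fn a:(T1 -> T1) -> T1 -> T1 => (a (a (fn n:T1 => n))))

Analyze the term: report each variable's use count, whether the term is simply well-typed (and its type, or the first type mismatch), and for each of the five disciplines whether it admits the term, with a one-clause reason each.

counts: a (λ-bound)=2, n (λ-bound)=1
use order (left to right): a, a, n
typing: well-typed — term : ((T1 -> T1) -> T1 -> T1) -> T1 -> T1
ordered: ✗ — repeated use of a ×2
linear: ✗ — repeated use of a ×2
affine: ✗ — repeated use of a ×2
relevant: ✓ — none of a, n goes unused
unrestricted: ✓ — well-typed at ((T1 -> T1) -> T1 -> T1) -> T1 -> T1; no restrictions here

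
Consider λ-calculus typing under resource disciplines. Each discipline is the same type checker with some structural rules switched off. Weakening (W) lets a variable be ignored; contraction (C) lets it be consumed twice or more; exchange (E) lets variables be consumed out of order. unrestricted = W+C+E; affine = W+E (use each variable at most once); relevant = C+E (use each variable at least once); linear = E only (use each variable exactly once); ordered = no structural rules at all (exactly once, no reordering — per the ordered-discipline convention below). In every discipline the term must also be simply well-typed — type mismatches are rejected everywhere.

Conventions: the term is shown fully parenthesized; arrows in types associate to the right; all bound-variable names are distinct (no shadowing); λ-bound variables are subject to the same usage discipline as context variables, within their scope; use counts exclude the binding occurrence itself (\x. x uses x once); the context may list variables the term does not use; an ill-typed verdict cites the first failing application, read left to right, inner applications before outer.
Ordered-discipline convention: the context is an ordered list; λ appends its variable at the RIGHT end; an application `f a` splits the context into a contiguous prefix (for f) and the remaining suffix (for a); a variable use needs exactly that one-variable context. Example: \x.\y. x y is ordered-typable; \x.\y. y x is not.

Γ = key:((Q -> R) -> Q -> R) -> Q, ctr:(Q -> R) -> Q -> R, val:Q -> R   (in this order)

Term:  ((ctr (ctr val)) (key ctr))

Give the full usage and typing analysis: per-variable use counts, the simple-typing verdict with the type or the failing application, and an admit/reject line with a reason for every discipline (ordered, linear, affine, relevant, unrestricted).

counts: key=1; ctr=3; val=1
left-to-right use order: ctr, ctr, val, key, ctr
typing: well-typed at R
ordered ✗ (needs contraction — ctr ×3)
linear ✗ (needs contraction — ctr ×3)
affine ✗ (needs contraction — ctr ×3)
relevant ✓ (key, ctr, val: all used, weakening unneeded)
unrestricted ✓ (type-checks (R) and nothing is barred)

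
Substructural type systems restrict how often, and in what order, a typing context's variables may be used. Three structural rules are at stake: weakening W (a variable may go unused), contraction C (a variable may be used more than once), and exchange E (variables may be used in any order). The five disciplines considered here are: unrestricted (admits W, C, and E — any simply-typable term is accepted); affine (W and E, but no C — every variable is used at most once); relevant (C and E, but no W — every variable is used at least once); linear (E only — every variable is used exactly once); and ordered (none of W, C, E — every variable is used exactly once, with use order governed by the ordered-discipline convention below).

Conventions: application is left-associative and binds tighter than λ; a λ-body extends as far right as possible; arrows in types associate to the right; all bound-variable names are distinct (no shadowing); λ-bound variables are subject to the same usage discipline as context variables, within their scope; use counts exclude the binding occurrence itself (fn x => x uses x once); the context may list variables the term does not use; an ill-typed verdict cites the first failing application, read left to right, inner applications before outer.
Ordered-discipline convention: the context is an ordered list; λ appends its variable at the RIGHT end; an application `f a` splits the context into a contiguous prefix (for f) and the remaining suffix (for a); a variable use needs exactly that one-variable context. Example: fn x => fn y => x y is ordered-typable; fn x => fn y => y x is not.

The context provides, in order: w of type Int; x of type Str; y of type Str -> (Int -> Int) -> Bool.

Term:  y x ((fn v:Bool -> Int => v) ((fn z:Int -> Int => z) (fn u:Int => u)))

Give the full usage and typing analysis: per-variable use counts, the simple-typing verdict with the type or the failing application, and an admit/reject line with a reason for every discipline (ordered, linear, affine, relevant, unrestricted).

use counts: w: 0×, x: 1×, y: 1×, v [bound]: 1×, z [bound]: 1×, u [bound]: 1×
uses in reading order: y, x, v, z, u
typing: ill-typed: an argument Int -> Int mismatches the expected Bool -> Int
ordered: ✗ — the type mismatch rejects it
linear: ✗ — not simply typable
affine: ✗ — fails simple typing
relevant: ✗ — a type mismatch blocks all five
unrestricted: ✗ — the type mismatch rejects it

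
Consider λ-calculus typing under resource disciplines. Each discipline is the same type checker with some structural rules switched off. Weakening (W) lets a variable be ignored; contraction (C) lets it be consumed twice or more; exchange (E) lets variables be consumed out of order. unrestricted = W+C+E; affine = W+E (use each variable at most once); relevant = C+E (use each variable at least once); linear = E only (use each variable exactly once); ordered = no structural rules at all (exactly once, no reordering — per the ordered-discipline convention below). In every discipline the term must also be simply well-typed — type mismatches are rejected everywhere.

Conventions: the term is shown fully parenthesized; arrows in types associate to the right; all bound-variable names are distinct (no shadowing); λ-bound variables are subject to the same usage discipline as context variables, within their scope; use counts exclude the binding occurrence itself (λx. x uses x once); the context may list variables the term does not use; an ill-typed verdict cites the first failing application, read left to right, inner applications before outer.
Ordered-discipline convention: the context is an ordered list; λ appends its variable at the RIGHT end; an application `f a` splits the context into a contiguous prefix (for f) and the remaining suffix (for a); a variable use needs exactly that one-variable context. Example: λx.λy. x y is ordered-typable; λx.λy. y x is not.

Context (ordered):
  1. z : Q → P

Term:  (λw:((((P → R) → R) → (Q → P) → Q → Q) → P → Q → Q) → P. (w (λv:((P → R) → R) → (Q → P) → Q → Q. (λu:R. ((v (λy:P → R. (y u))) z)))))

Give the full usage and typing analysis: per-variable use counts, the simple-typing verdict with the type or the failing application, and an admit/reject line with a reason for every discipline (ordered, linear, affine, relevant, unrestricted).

use counts: z: 1×; w (bound): 1×; v (bound): 1×; u (bound): 1×; y (bound): 1×
uses in reading order: w, v, y, u, z
typing: ill-typed: argument of type R where P is required
ordered ✗ (not simply typable)
linear ✗ (fails simple typing)
affine ✗ (a type mismatch blocks all five)
relevant ✗ (the type mismatch rejects it)
unrestricted ✗ (not simply typable)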